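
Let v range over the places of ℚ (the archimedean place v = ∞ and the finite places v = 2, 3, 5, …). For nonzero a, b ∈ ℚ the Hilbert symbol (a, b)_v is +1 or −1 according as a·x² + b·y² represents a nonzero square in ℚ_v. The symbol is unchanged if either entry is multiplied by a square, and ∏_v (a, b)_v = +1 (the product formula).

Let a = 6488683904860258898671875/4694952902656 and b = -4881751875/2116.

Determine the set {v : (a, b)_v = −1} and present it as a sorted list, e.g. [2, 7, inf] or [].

(a, b) ≡ (35, -3003) mod (ℚ^×)²; places V = {2, 3, 5, 7, 11, 13, 17, 23, ∞}.
(a,b)_5: α=7, u≡3; β=4, v≡2 (mod 5); (3|5)=-1, (2|5)=-1; sign (−1)^0·-1^4·-1^7 = -1.
(a,b)_23: α=-4, u≡6; β=-2, v≡20 (mod 23); (6|23)=+1, (20|23)=-1; sign (−1)^0·+1^-2·-1^-4 = +1.
(a,b)_13: α=2, u≡12; β=1, v≡12 (mod 13); (12|13)=+1, (12|13)=+1; sign (−1)^0·+1^1·+1^2 = +1.
(a,b)_17: α=4, u≡13; β=2, v≡7 (mod 17); (13|17)=+1, (7|17)=-1; sign (−1)^0·+1^2·-1^4 = +1.
(a,b)_∞: sgn(35)=+, sgn(-3003)=−, so +1.
(a,b)_11: α=2, u≡2; β=1, v≡6 (mod 11); (2|11)=-1, (6|11)=-1; sign (−1)^0·-1^1·-1^2 = -1.
(a,b)_2: α=-24, β=-2; u≡3, v≡5 (mod 8); ε(u)ε(v)=1·0, αω(v)=-24·1, βω(u)=-2·1; sum ≡ 0  ⇒  +1.
(a,b)_7: α=7, u≡3; β=1, v≡6 (mod 7); (3|7)=-1, (6|7)=-1; sign (−1)^1·-1^1·-1^7 = -1.
(a,b)_3: α=10, u≡2; β=3, v≡1 (mod 3); (2|3)=-1, (1|3)=+1; sign (−1)^0·-1^3·+1^10 = -1.
Ram(35, -3003) = {3, 5, 7, 11}; no ℚ_3-point on the conic.

[3, 5, 7, 11]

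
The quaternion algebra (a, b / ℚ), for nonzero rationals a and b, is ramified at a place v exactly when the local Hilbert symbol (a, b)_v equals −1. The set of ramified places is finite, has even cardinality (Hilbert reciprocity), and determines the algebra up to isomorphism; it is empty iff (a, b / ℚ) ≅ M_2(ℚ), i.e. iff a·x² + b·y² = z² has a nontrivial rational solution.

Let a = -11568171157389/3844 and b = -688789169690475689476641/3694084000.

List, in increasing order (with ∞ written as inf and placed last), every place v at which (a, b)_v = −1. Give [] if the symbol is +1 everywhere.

Mod squares: a ≡ -21, b ≡ -10010. Check v ∈ {∞, 2, 3, 5, 7, 11, 13, 17, 31}.
v=2: v_2(a)=-2, v_2(b)=-5; units ≡ 3, 3 (mod 8); ε·ε+αω+βω = 1·1+-2·1+-5·1 ≡ 0  ⇒  (a,b)_2 = +1.
v=7: a=7^5·(≡4), b=7^7·(≡6) mod 7; (4|7)=+1, (6|7)=-1; (−1)^{5·7·3}·(+1)^7·(-1)^5 = +1.
v=∞: -21 < 0 and -10010 < 0  ⇒  (a,b)_∞ = -1.
v=11: a=11^2·(≡9), b=11^5·(≡4) mod 11; (9|11)=+1, (4|11)=+1; (−1)^{2·5·5}·(+1)^5·(+1)^2 = +1.
v=31: a=31^-2·(≡18), b=31^-4·(≡12) mod 31; (18|31)=+1, (12|31)=-1; (−1)^{-2·-4·15}·(+1)^-4·(-1)^-2 = +1.
v=5: a=5^0·(≡4), b=5^-3·(≡2) mod 5; (4|5)=+1, (2|5)=-1; (−1)^{0·-3·2}·(+1)^-3·(-1)^0 = +1.
v=17: a=17^2·(≡16), b=17^4·(≡3) mod 17; (16|17)=+1, (3|17)=-1; (−1)^{2·4·8}·(+1)^4·(-1)^2 = +1.
v=13: a=13^0·(≡7), b=13^1·(≡12) mod 13; (7|13)=-1, (12|13)=+1; (−1)^{0·1·6}·(-1)^1·(+1)^0 = -1.
v=3: a=3^9·(≡2), b=3^14·(≡1) mod 3; (2|3)=-1, (1|3)=+1; (−1)^{9·14·1}·(-1)^14·(+1)^9 = +1.
Ram(-21, -10010) = {13, ∞}; no ℚ_13-point on the conic.

[13, inf]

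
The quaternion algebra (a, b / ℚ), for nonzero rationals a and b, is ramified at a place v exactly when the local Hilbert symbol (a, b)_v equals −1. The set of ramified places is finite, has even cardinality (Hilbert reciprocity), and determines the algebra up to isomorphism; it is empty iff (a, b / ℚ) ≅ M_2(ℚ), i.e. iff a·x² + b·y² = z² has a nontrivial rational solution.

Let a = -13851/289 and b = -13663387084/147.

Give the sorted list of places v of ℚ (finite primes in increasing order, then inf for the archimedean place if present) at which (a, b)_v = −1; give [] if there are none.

[3, 19, 37, inf]

Mod squares: a ≡ -19, b ≡ -35458617. Check v ∈ {∞, 2, 3, 7, 17, 19, 23, 37, 43}.
v=17: a=17^-2·(≡4), b=17^3·(≡12) mod 17; (4|17)=+1, (12|17)=-1; (−1)^{-2·3·8}·(+1)^3·(-1)^-2 = +1.
v=43: a=43^0·(≡4), b=43^1·(≡31) mod 43; (4|43)=+1, (31|43)=+1; (−1)^{0·1·21}·(+1)^1·(+1)^0 = +1.
v=37: a=37^0·(≡23), b=37^1·(≡12) mod 37; (23|37)=-1, (12|37)=+1; (−1)^{0·1·18}·(-1)^1·(+1)^0 = -1.
v=3: a=3^6·(≡2), b=3^-1·(≡2) mod 3; (2|3)=-1, (2|3)=-1; (−1)^{6·-1·1}·(-1)^-1·(-1)^6 = -1.
v=7: a=7^0·(≡1), b=7^-2·(≡1) mod 7; (1|7)=+1, (1|7)=+1; (−1)^{0·-2·3}·(+1)^-2·(+1)^0 = +1.
v=2: v_2(a)=0, v_2(b)=2; units ≡ 5, 7 (mod 8); ε·ε+αω+βω = 0·1+0·0+2·1 ≡ 0  ⇒  (a,b)_2 = +1.
v=∞: -19 < 0 and -35458617 < 0  ⇒  (a,b)_∞ = -1.
v=19: a=19^1·(≡3), b=19^1·(≡14) mod 19; (3|19)=-1, (14|19)=-1; (−1)^{1·1·9}·(-1)^1·(-1)^1 = -1.
v=23: a=23^0·(≡12), b=23^1·(≡5) mod 23; (12|23)=+1, (5|23)=-1; (−1)^{0·1·11}·(+1)^1·(-1)^0 = +1.
Ram(-19, -35458617) = {3, 19, 37, ∞}; no ℚ_3-point on the conic.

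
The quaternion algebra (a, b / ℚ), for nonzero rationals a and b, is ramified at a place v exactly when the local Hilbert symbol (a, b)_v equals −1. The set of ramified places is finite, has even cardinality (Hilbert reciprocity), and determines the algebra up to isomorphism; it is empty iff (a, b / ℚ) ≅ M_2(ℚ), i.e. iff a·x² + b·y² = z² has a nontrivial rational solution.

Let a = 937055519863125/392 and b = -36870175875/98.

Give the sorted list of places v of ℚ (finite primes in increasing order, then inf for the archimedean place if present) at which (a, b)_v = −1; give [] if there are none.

[3, 5, 13, 23]

Mod squares: a ≡ 138, b ≡ -6630. Check v ∈ {∞, 2, 3, 5, 7, 13, 17, 23, 29}.
v=2: v_2(a)=-3, v_2(b)=-1; units ≡ 5, 5 (mod 8); ε·ε+αω+βω = 0·0+-3·1+-1·1 ≡ 0  ⇒  (a,b)_2 = +1.
v=23: a=23^3·(≡9), b=23^2·(≡10) mod 23; (9|23)=+1, (10|23)=-1; (−1)^{3·2·11}·(+1)^2·(-1)^3 = -1.
v=7: a=7^-2·(≡5), b=7^-2·(≡3) mod 7; (5|7)=-1, (3|7)=-1; (−1)^{-2·-2·3}·(-1)^-2·(-1)^-2 = +1.
v=13: a=13^2·(≡5), b=13^1·(≡9) mod 13; (5|13)=-1, (9|13)=+1; (−1)^{2·1·6}·(-1)^1·(+1)^2 = -1.
v=∞: 138 > 0 and -6630 < 0  ⇒  (a,b)_∞ = +1.
v=17: a=17^2·(≡13), b=17^1·(≡1) mod 17; (13|17)=+1, (1|17)=+1; (−1)^{2·1·8}·(+1)^1·(+1)^2 = +1.
v=3: a=3^1·(≡1), b=3^1·(≡1) mod 3; (1|3)=+1, (1|3)=+1; (−1)^{1·1·1}·(+1)^1·(+1)^1 = -1.
v=5: a=5^4·(≡3), b=5^3·(≡1) mod 5; (3|5)=-1, (1|5)=+1; (−1)^{4·3·2}·(-1)^3·(+1)^4 = -1.
v=29: a=29^2·(≡24), b=29^2·(≡15) mod 29; (24|29)=+1, (15|29)=-1; (−1)^{2·2·14}·(+1)^2·(-1)^2 = +1.
Ram(138, -6630) = {3, 5, 13, 23}; no ℚ_3-point on the conic.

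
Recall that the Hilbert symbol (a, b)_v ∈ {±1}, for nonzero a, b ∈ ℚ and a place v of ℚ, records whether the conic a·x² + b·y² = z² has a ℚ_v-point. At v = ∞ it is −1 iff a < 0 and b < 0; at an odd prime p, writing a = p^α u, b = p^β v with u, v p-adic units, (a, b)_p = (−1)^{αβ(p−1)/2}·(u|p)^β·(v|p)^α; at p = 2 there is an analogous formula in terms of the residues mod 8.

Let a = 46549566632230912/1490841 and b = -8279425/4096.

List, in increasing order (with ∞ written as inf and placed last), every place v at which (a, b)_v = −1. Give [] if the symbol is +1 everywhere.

[7, 19, 29, 31]

Mod squares: a ≡ 290377, b ≡ -2737. Check v ∈ {∞, 2, 3, 5, 7, 11, 17, 19, 23, 29, 31, 37}.
v=17: a=17^3·(≡16), b=17^1·(≡9) mod 17; (16|17)=+1, (9|17)=+1; (−1)^{3·1·8}·(+1)^1·(+1)^3 = +1.
v=31: a=31^1·(≡5), b=31^0·(≡6) mod 31; (5|31)=+1, (6|31)=-1; (−1)^{1·0·15}·(+1)^0·(-1)^1 = -1.
v=11: a=11^-2·(≡8), b=11^2·(≡7) mod 11; (8|11)=-1, (7|11)=-1; (−1)^{-2·2·5}·(-1)^2·(-1)^-2 = +1.
v=7: a=7^0·(≡6), b=7^1·(≡1) mod 7; (6|7)=-1, (1|7)=+1; (−1)^{0·1·3}·(-1)^1·(+1)^0 = -1.
v=2: v_2(a)=20, v_2(b)=-12; units ≡ 1, 7 (mod 8); ε·ε+αω+βω = 0·1+20·0+-12·0 ≡ 0  ⇒  (a,b)_2 = +1.
v=23: a=23^2·(≡16), b=23^1·(≡22) mod 23; (16|23)=+1, (22|23)=-1; (−1)^{2·1·11}·(+1)^1·(-1)^2 = +1.
v=3: a=3^-2·(≡1), b=3^0·(≡2) mod 3; (1|3)=+1, (2|3)=-1; (−1)^{-2·0·1}·(+1)^0·(-1)^-2 = +1.
v=∞: 290377 > 0 and -2737 < 0  ⇒  (a,b)_∞ = +1.
v=19: a=19^1·(≡1), b=19^0·(≡10) mod 19; (1|19)=+1, (10|19)=-1; (−1)^{1·0·9}·(+1)^0·(-1)^1 = -1.
v=29: a=29^1·(≡18), b=29^0·(≡19) mod 29; (18|29)=-1, (19|29)=-1; (−1)^{1·0·14}·(-1)^0·(-1)^1 = -1.
v=5: a=5^0·(≡2), b=5^2·(≡3) mod 5; (2|5)=-1, (3|5)=-1; (−1)^{0·2·2}·(-1)^2·(-1)^0 = +1.
v=37: a=37^-2·(≡10), b=37^0·(≡21) mod 37; (10|37)=+1, (21|37)=+1; (−1)^{-2·0·18}·(+1)^0·(+1)^-2 = +1.
|Ram(290377, -2737)| = 4, even; anisotropic at {7, 19, 29, 31}.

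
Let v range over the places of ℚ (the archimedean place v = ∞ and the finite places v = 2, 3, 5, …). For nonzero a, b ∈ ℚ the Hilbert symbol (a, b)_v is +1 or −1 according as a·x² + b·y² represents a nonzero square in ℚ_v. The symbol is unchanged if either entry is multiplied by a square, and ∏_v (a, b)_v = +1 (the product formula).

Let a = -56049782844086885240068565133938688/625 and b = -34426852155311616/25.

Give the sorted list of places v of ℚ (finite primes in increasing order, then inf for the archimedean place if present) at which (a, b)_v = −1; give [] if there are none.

[2, 17, 23, inf]

Mod squares: a ≡ -245157, b ≡ -646646. Check v ∈ {∞, 2, 3, 5, 7, 11, 13, 17, 19, 23}.
v=19: a=19^7·(≡9), b=19^3·(≡2) mod 19; (9|19)=+1, (2|19)=-1; (−1)^{7·3·9}·(+1)^3·(-1)^7 = +1.
v=11: a=11^7·(≡8), b=11^3·(≡3) mod 11; (8|11)=-1, (3|11)=+1; (−1)^{7·3·5}·(-1)^3·(+1)^7 = +1.
v=17: a=17^3·(≡14), b=17^1·(≡8) mod 17; (14|17)=-1, (8|17)=+1; (−1)^{3·1·8}·(-1)^1·(+1)^3 = -1.
v=7: a=7^2·(≡1), b=7^1·(≡1) mod 7; (1|7)=+1, (1|7)=+1; (−1)^{2·1·3}·(+1)^1·(+1)^2 = +1.
v=∞: -245157 < 0 and -646646 < 0  ⇒  (a,b)_∞ = -1.
v=13: a=13^2·(≡3), b=13^1·(≡4) mod 13; (3|13)=+1, (4|13)=+1; (−1)^{2·1·6}·(+1)^1·(+1)^2 = +1.
v=23: a=23^5·(≡3), b=23^2·(≡15) mod 23; (3|23)=+1, (15|23)=-1; (−1)^{5·2·11}·(+1)^2·(-1)^5 = -1.
v=5: a=5^-4·(≡2), b=5^-2·(≡4) mod 5; (2|5)=-1, (4|5)=+1; (−1)^{-4·-2·2}·(-1)^-2·(+1)^-4 = +1.
v=3: a=3^1·(≡1), b=3^2·(≡1) mod 3; (1|3)=+1, (1|3)=+1; (−1)^{1·2·1}·(+1)^2·(+1)^1 = +1.
v=2: v_2(a)=12, v_2(b)=9; units ≡ 3, 5 (mod 8); ε·ε+αω+βω = 1·0+12·1+9·1 ≡ 1  ⇒  (a,b)_2 = -1.
(-245157, -646646 / ℚ) ramifies at {2, 17, 23, ∞}: a division algebra.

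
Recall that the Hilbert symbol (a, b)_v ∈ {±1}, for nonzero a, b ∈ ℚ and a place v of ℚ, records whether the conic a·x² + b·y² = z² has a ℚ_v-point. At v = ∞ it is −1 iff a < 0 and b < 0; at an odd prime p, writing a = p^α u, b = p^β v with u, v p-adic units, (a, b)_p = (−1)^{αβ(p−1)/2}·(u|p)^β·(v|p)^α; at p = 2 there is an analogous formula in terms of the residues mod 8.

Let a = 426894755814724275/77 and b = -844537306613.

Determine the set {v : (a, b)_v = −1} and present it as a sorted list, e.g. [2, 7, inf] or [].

(a, b) ≡ (164703, -17934917) mod (ℚ^×)²; places V = {2, 3, 5, 7, 11, 13, 19, 23, 31, 41, ∞}.
(a,b)_41: α=2, u≡15; β=1, v≡37 (mod 41); (15|41)=-1, (37|41)=+1; sign (−1)^0·-1^1·+1^2 = -1.
(a,b)_13: α=2, u≡5; β=1, v≡9 (mod 13); (5|13)=-1, (9|13)=+1; sign (−1)^0·-1^1·+1^2 = -1.
(a,b)_19: α=2, u≡1; β=1, v≡10 (mod 19); (1|19)=+1, (10|19)=-1; sign (−1)^0·+1^1·-1^2 = +1.
(a,b)_∞: sgn(164703)=+, sgn(-17934917)=−, so +1.
(a,b)_3: α=5, u≡1; β=0, v≡1 (mod 3); (1|3)=+1, (1|3)=+1; sign (−1)^0·+1^0·+1^5 = +1.
(a,b)_11: α=-1, u≡8; β=1, v≡10 (mod 11); (8|11)=-1, (10|11)=-1; sign (−1)^1·-1^1·-1^-1 = -1.
(a,b)_7: α=-1, u≡2; β=3, v≡4 (mod 7); (2|7)=+1, (4|7)=+1; sign (−1)^1·+1^3·+1^-1 = -1.
(a,b)_5: α=2, u≡3; β=0, v≡2 (mod 5); (3|5)=-1, (2|5)=-1; sign (−1)^0·-1^0·-1^2 = +1.
(a,b)_31: α=3, u≡12; β=2, v≡7 (mod 31); (12|31)=-1, (7|31)=+1; sign (−1)^0·-1^2·+1^3 = +1.
(a,b)_23: α=1, u≡1; β=1, v≡12 (mod 23); (1|23)=+1, (12|23)=+1; sign (−1)^1·+1^1·+1^1 = -1.
(a,b)_2: α=0, β=0; u≡7, v≡3 (mod 8); ε(u)ε(v)=1·1, αω(v)=0·1, βω(u)=0·0; sum ≡ 1  ⇒  -1.
Ram(164703, -17934917) = {2, 7, 11, 13, 23, 41}; no ℚ_2-point on the conic.

[2, 7, 11, 13, 23, 41]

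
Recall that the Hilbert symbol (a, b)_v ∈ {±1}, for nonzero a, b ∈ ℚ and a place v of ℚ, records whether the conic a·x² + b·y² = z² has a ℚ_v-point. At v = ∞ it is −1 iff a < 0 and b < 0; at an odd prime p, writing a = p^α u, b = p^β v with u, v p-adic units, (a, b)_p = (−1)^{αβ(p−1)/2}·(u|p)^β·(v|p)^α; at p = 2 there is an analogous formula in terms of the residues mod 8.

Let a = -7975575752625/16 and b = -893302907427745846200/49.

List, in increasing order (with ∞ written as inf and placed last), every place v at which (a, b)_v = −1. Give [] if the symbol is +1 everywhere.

Mod squares: a ≡ -53105, b ≡ -78. Check v ∈ {∞, 2, 3, 5, 7, 13, 19, 43}.
v=43: a=43^3·(≡20), b=43^4·(≡2) mod 43; (20|43)=-1, (2|43)=-1; (−1)^{3·4·21}·(-1)^4·(-1)^3 = -1.
v=19: a=19^3·(≡7), b=19^4·(≡5) mod 19; (7|19)=+1, (5|19)=+1; (−1)^{3·4·9}·(+1)^4·(+1)^3 = +1.
v=5: a=5^3·(≡4), b=5^2·(≡3) mod 5; (4|5)=+1, (3|5)=-1; (−1)^{3·2·2}·(+1)^2·(-1)^3 = -1.
v=∞: -53105 < 0 and -78 < 0  ⇒  (a,b)_∞ = -1.
v=2: v_2(a)=-4, v_2(b)=3; units ≡ 7, 1 (mod 8); ε·ε+αω+βω = 1·0+-4·0+3·0 ≡ 0  ⇒  (a,b)_2 = +1.
v=3: a=3^2·(≡1), b=3^3·(≡1) mod 3; (1|3)=+1, (1|3)=+1; (−1)^{2·3·1}·(+1)^3·(+1)^2 = +1.
v=7: a=7^0·(≡1), b=7^-2·(≡6) mod 7; (1|7)=+1, (6|7)=-1; (−1)^{0·-2·3}·(+1)^-2·(-1)^0 = +1.
v=13: a=13^1·(≡10), b=13^5·(≡5) mod 13; (10|13)=+1, (5|13)=-1; (−1)^{1·5·6}·(+1)^5·(-1)^1 = -1.
(-53105, -78 / ℚ) ramifies at {5, 13, 43, ∞}: a division algebra.

[5, 13, 43, inf]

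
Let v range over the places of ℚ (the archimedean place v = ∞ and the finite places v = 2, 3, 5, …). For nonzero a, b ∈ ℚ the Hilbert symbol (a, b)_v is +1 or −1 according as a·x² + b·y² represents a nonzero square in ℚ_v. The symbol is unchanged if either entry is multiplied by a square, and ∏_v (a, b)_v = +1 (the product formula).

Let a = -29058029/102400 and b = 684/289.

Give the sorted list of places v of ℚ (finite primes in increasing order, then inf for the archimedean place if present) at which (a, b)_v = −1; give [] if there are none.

(a, b) ≡ (-29, 19) mod (ℚ^×)²; places V = {2, 3, 5, 7, 11, 13, 17, 19, 29, ∞}.
(a,b)_∞: sgn(-29)=−, sgn(19)=+, so +1.
(a,b)_19: α=0, u≡17; β=1, v≡9 (mod 19); (17|19)=+1, (9|19)=+1; sign (−1)^0·+1^1·+1^0 = +1.
(a,b)_13: α=2, u≡3; β=0, v≡7 (mod 13); (3|13)=+1, (7|13)=-1; sign (−1)^0·+1^0·-1^2 = +1.
(a,b)_2: α=-12, β=2; u≡3, v≡3 (mod 8); ε(u)ε(v)=1·1, αω(v)=-12·1, βω(u)=2·1; sum ≡ 1  ⇒  -1.
(a,b)_11: α=2, u≡3; β=0, v≡8 (mod 11); (3|11)=+1, (8|11)=-1; sign (−1)^0·+1^0·-1^2 = +1.
(a,b)_3: α=0, u≡1; β=2, v≡1 (mod 3); (1|3)=+1, (1|3)=+1; sign (−1)^0·+1^2·+1^0 = +1.
(a,b)_7: α=2, u≡3; β=0, v≡6 (mod 7); (3|7)=-1, (6|7)=-1; sign (−1)^0·-1^0·-1^2 = +1.
(a,b)_17: α=0, u≡6; β=-2, v≡4 (mod 17); (6|17)=-1, (4|17)=+1; sign (−1)^0·-1^-2·+1^0 = +1.
(a,b)_5: α=-2, u≡1; β=0, v≡1 (mod 5); (1|5)=+1, (1|5)=+1; sign (−1)^0·+1^0·+1^-2 = +1.
(a,b)_29: α=1, u≡7; β=0, v≡12 (mod 29); (7|29)=+1, (12|29)=-1; sign (−1)^0·+1^0·-1^1 = -1.
Ram(-29, 19) = {2, 29}; no ℚ_2-point on the conic.

[2, 29]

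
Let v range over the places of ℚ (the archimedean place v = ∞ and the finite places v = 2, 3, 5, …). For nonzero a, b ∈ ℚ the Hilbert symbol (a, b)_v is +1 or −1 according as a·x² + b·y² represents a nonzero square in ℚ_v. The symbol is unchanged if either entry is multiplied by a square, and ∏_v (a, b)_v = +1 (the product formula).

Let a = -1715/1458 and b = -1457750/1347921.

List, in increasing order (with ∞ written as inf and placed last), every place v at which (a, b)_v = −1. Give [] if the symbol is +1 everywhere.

[5, inf]

(a, b) ≡ (-70, -1190) mod (ℚ^×)²; places V = {2, 3, 5, 7, 17, 43, ∞}.
(a,b)_17: α=0, u≡8; β=1, v≡4 (mod 17); (8|17)=+1, (4|17)=+1; sign (−1)^0·+1^1·+1^0 = +1.
(a,b)_7: α=3, u≡1; β=3, v≡6 (mod 7); (1|7)=+1, (6|7)=-1; sign (−1)^1·+1^3·-1^3 = +1.
(a,b)_2: α=-1, β=1; u≡5, v≡5 (mod 8); ε(u)ε(v)=0·0, αω(v)=-1·1, βω(u)=1·1; sum ≡ 0  ⇒  +1.
(a,b)_∞: sgn(-70)=−, sgn(-1190)=−, so -1.
(a,b)_43: α=0, u≡31; β=-2, v≡25 (mod 43); (31|43)=+1, (25|43)=+1; sign (−1)^0·+1^-2·+1^0 = +1.
(a,b)_3: α=-6, u≡2; β=-6, v≡1 (mod 3); (2|3)=-1, (1|3)=+1; sign (−1)^0·-1^-6·+1^-6 = +1.
(a,b)_5: α=1, u≡4; β=3, v≡3 (mod 5); (4|5)=+1, (3|5)=-1; sign (−1)^0·+1^3·-1^1 = -1.
|Ram(-70, -1190)| = 2, even; anisotropic at {5, ∞}.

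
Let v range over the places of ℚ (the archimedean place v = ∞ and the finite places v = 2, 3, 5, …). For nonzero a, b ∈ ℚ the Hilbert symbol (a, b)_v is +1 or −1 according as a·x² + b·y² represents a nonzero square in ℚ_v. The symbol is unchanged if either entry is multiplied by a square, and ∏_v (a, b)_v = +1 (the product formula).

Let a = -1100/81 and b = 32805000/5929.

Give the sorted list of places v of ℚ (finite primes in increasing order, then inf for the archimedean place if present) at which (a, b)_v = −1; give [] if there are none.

(a, b) ≡ (-11, 2) mod (ℚ^×)²; places V = {2, 3, 5, 7, 11, ∞}.
(a,b)_3: α=-4, u≡1; β=8, v≡2 (mod 3); (1|3)=+1, (2|3)=-1; sign (−1)^0·+1^8·-1^-4 = +1.
(a,b)_11: α=1, u≡8; β=-2, v≡6 (mod 11); (8|11)=-1, (6|11)=-1; sign (−1)^0·-1^-2·-1^1 = -1.
(a,b)_7: α=0, u≡5; β=-2, v≡2 (mod 7); (5|7)=-1, (2|7)=+1; sign (−1)^0·-1^-2·+1^0 = +1.
(a,b)_5: α=2, u≡1; β=4, v≡2 (mod 5); (1|5)=+1, (2|5)=-1; sign (−1)^0·+1^4·-1^2 = +1.
(a,b)_∞: sgn(-11)=−, sgn(2)=+, so +1.
(a,b)_2: α=2, β=3; u≡5, v≡1 (mod 8); ε(u)ε(v)=0·0, αω(v)=2·0, βω(u)=3·1; sum ≡ 1  ⇒  -1.
Ram(-11, 2) = {2, 11}; no ℚ_2-point on the conic.

[2, 11]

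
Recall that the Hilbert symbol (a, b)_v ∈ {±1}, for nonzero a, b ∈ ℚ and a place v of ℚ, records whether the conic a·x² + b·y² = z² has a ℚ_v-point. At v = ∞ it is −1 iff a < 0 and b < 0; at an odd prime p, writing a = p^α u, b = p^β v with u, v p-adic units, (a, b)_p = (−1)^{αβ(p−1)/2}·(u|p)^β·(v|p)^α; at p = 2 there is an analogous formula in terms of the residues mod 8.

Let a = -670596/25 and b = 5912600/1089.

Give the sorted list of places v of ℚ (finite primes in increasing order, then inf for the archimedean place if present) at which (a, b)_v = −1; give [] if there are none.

(a, b) ≡ (-167649, 59126) mod (ℚ^×)²; places V = {2, 3, 5, 11, 17, 29, 37, 41, 47, ∞}.
(a,b)_29: α=1, u≡10; β=0, v≡5 (mod 29); (10|29)=-1, (5|29)=+1; sign (−1)^0·-1^0·+1^1 = +1.
(a,b)_17: α=0, u≡11; β=1, v≡14 (mod 17); (11|17)=-1, (14|17)=-1; sign (−1)^0·-1^1·-1^0 = -1.
(a,b)_11: α=0, u≡10; β=-2, v≡5 (mod 11); (10|11)=-1, (5|11)=+1; sign (−1)^0·-1^-2·+1^0 = +1.
(a,b)_41: α=1, u≡28; β=0, v≡37 (mod 41); (28|41)=-1, (37|41)=+1; sign (−1)^0·-1^0·+1^1 = +1.
(a,b)_∞: sgn(-167649)=−, sgn(59126)=+, so +1.
(a,b)_2: α=2, β=3; u≡7, v≡3 (mod 8); ε(u)ε(v)=1·1, αω(v)=2·1, βω(u)=3·0; sum ≡ 1  ⇒  -1.
(a,b)_37: α=0, u≡13; β=1, v≡16 (mod 37); (13|37)=-1, (16|37)=+1; sign (−1)^0·-1^1·+1^0 = -1.
(a,b)_47: α=1, u≡29; β=1, v≡27 (mod 47); (29|47)=-1, (27|47)=+1; sign (−1)^1·-1^1·+1^1 = +1.
(a,b)_3: α=1, u≡1; β=-2, v≡2 (mod 3); (1|3)=+1, (2|3)=-1; sign (−1)^0·+1^-2·-1^1 = -1.
(a,b)_5: α=-2, u≡4; β=2, v≡1 (mod 5); (4|5)=+1, (1|5)=+1; sign (−1)^0·+1^2·+1^-2 = +1.
(-167649, 59126 / ℚ) ramifies at {2, 3, 17, 37}: a division algebra.

[2, 3, 17, 37]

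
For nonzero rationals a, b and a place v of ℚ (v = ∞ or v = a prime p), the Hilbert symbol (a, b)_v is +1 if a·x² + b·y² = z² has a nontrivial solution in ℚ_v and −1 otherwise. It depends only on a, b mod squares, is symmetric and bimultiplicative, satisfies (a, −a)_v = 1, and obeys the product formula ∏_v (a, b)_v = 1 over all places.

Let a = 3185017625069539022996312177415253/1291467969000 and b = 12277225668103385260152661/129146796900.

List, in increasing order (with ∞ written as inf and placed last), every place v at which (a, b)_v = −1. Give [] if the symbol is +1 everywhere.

[2, 13, 19, 29, 31, 47]

(a, b) ≡ (98416110130, 636709) mod (ℚ^×)²; places V = {2, 3, 5, 11, 13, 17, 19, 23, 29, 31, 41, 47, ∞}.
(a,b)_5: α=-3, u≡4; β=-2, v≡1 (mod 5); (4|5)=+1, (1|5)=+1; sign (−1)^0·+1^-2·+1^-3 = +1.
(a,b)_47: α=1, u≡19; β=1, v≡35 (mod 47); (19|47)=-1, (35|47)=-1; sign (−1)^1·-1^1·-1^1 = -1.
(a,b)_∞: sgn(98416110130)=+, sgn(636709)=+, so +1.
(a,b)_29: α=1, u≡8; β=2, v≡17 (mod 29); (8|29)=-1, (17|29)=-1; sign (−1)^0·-1^2·-1^1 = -1.
(a,b)_3: α=-6, u≡1; β=-6, v≡1 (mod 3); (1|3)=+1, (1|3)=+1; sign (−1)^0·+1^-6·+1^-6 = +1.
(a,b)_23: α=1, u≡16; β=1, v≡21 (mod 23); (16|23)=+1, (21|23)=-1; sign (−1)^1·+1^1·-1^1 = +1.
(a,b)_41: α=7, u≡1; β=6, v≡9 (mod 41); (1|41)=+1, (9|41)=+1; sign (−1)^0·+1^6·+1^7 = +1.
(a,b)_19: α=1, u≡10; β=1, v≡2 (mod 19); (10|19)=-1, (2|19)=-1; sign (−1)^1·-1^1·-1^1 = -1.
(a,b)_17: α=4, u≡6; β=0, v≡16 (mod 17); (6|17)=-1, (16|17)=+1; sign (−1)^0·-1^0·+1^4 = +1.
(a,b)_2: α=-3, β=-2; u≡1, v≡5 (mod 8); ε(u)ε(v)=0·0, αω(v)=-3·1, βω(u)=-2·0; sum ≡ 1  ⇒  -1.
(a,b)_31: α=1, u≡6; β=1, v≡27 (mod 31); (6|31)=-1, (27|31)=-1; sign (−1)^1·-1^1·-1^1 = -1.
(a,b)_13: α=9, u≡10; β=6, v≡8 (mod 13); (10|13)=+1, (8|13)=-1; sign (−1)^0·+1^6·-1^9 = -1.
(a,b)_11: α=-6, u≡7; β=-6, v≡7 (mod 11); (7|11)=-1, (7|11)=-1; sign (−1)^0·-1^-6·-1^-6 = +1.
(98416110130, 636709 / ℚ) ramifies at {2, 13, 19, 29, 31, 47}: a division algebra.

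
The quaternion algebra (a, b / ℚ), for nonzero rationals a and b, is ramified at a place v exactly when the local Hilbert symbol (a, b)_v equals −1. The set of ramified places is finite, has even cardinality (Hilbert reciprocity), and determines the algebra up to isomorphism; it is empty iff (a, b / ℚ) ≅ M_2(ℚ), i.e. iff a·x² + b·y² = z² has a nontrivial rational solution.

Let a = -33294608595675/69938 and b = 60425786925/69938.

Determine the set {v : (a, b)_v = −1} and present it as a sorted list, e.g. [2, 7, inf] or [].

Mod squares: a ≡ -406, b ≡ 266. Check v ∈ {∞, 2, 3, 5, 7, 11, 17, 19, 29}.
v=29: a=29^3·(≡11), b=29^2·(≡4) mod 29; (11|29)=-1, (4|29)=+1; (−1)^{3·2·14}·(-1)^2·(+1)^3 = +1.
v=2: v_2(a)=-1, v_2(b)=-1; units ≡ 5, 5 (mod 8); ε·ε+αω+βω = 0·0+-1·1+-1·1 ≡ 0  ⇒  (a,b)_2 = +1.
v=3: a=3^2·(≡2), b=3^2·(≡2) mod 3; (2|3)=-1, (2|3)=-1; (−1)^{2·2·1}·(-1)^2·(-1)^2 = +1.
v=7: a=7^5·(≡3), b=7^5·(≡5) mod 7; (3|7)=-1, (5|7)=-1; (−1)^{5·5·3}·(-1)^5·(-1)^5 = -1.
v=19: a=19^2·(≡3), b=19^1·(≡13) mod 19; (3|19)=-1, (13|19)=-1; (−1)^{2·1·9}·(-1)^1·(-1)^2 = -1.
v=11: a=11^-2·(≡4), b=11^-2·(≡7) mod 11; (4|11)=+1, (7|11)=-1; (−1)^{-2·-2·5}·(+1)^-2·(-1)^-2 = +1.
v=17: a=17^-2·(≡9), b=17^-2·(≡6) mod 17; (9|17)=+1, (6|17)=-1; (−1)^{-2·-2·8}·(+1)^-2·(-1)^-2 = +1.
v=5: a=5^2·(≡1), b=5^2·(≡4) mod 5; (1|5)=+1, (4|5)=+1; (−1)^{2·2·2}·(+1)^2·(+1)^2 = +1.
v=∞: -406 < 0 and 266 > 0  ⇒  (a,b)_∞ = +1.
|Ram(-406, 266)| = 2, even; anisotropic at {7, 19}.

[7, 19]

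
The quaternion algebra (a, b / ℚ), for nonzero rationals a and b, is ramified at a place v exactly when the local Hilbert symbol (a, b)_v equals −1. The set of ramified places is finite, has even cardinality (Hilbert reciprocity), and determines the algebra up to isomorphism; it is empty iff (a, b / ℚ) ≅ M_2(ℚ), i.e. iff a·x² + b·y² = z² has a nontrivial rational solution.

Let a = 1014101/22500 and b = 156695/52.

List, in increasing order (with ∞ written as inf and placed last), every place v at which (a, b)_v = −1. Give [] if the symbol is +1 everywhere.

Mod squares: a ≡ 29, b ≡ 16835. Check v ∈ {∞, 2, 3, 5, 7, 11, 13, 17, 29, 37}.
v=37: a=37^0·(≡29), b=37^1·(≡11) mod 37; (29|37)=-1, (11|37)=+1; (−1)^{0·1·18}·(-1)^1·(+1)^0 = -1.
v=17: a=17^2·(≡14), b=17^0·(≡6) mod 17; (14|17)=-1, (6|17)=-1; (−1)^{2·0·8}·(-1)^0·(-1)^2 = +1.
v=13: a=13^0·(≡1), b=13^-1·(≡8) mod 13; (1|13)=+1, (8|13)=-1; (−1)^{0·-1·6}·(+1)^-1·(-1)^0 = +1.
v=5: a=5^-4·(≡1), b=5^1·(≡2) mod 5; (1|5)=+1, (2|5)=-1; (−1)^{-4·1·2}·(+1)^1·(-1)^-4 = +1.
v=29: a=29^1·(≡23), b=29^0·(≡18) mod 29; (23|29)=+1, (18|29)=-1; (−1)^{1·0·14}·(+1)^0·(-1)^1 = -1.
v=2: v_2(a)=-2, v_2(b)=-2; units ≡ 5, 3 (mod 8); ε·ε+αω+βω = 0·1+-2·1+-2·1 ≡ 0  ⇒  (a,b)_2 = +1.
v=11: a=11^2·(≡2), b=11^2·(≡1) mod 11; (2|11)=-1, (1|11)=+1; (−1)^{2·2·5}·(-1)^2·(+1)^2 = +1.
v=7: a=7^0·(≡2), b=7^1·(≡2) mod 7; (2|7)=+1, (2|7)=+1; (−1)^{0·1·3}·(+1)^1·(+1)^0 = +1.
v=∞: 29 > 0 and 16835 > 0  ⇒  (a,b)_∞ = +1.
v=3: a=3^-2·(≡2), b=3^0·(≡2) mod 3; (2|3)=-1, (2|3)=-1; (−1)^{-2·0·1}·(-1)^0·(-1)^-2 = +1.
|Ram(29, 16835)| = 2, even; anisotropic at {29, 37}.

[29, 37]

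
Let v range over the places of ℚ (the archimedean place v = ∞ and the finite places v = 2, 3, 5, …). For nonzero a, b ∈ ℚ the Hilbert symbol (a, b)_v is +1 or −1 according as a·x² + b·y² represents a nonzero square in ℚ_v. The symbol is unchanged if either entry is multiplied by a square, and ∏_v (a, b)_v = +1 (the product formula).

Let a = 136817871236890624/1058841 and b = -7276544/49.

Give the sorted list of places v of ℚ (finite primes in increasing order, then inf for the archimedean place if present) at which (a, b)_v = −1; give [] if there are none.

[11, 17]

(a, b) ≡ (646, -7106) mod (ℚ^×)²; places V = {2, 3, 7, 11, 17, 19, ∞}.
(a,b)_11: α=2, u≡8; β=1, v≡5 (mod 11); (8|11)=-1, (5|11)=+1; sign (−1)^0·-1^1·+1^2 = -1.
(a,b)_7: α=-6, u≡2; β=-2, v≡5 (mod 7); (2|7)=+1, (5|7)=-1; sign (−1)^0·+1^-2·-1^-6 = +1.
(a,b)_19: α=3, u≡10; β=1, v≡11 (mod 19); (10|19)=-1, (11|19)=+1; sign (−1)^1·-1^1·+1^3 = +1.
(a,b)_2: α=25, β=11; u≡3, v≡7 (mod 8); ε(u)ε(v)=1·1, αω(v)=25·0, βω(u)=11·1; sum ≡ 0  ⇒  +1.
(a,b)_∞: sgn(646)=+, sgn(-7106)=−, so +1.
(a,b)_17: α=3, u≡9; β=1, v≡3 (mod 17); (9|17)=+1, (3|17)=-1; sign (−1)^0·+1^1·-1^3 = -1.
(a,b)_3: α=-2, u≡1; β=0, v≡1 (mod 3); (1|3)=+1, (1|3)=+1; sign (−1)^0·+1^0·+1^-2 = +1.
(646, -7106 / ℚ) ramifies at {11, 17}: a division algebra.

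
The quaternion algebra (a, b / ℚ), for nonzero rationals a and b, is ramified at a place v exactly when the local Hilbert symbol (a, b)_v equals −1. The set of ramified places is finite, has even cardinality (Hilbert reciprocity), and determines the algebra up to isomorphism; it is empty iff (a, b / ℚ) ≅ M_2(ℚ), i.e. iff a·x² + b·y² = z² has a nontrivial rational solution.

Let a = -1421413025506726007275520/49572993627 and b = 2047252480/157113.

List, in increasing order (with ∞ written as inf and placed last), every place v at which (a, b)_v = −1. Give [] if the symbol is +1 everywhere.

[]

(a, b) ≡ (-4290, 2310) mod (ℚ^×)²; places V = {2, 3, 5, 7, 11, 13, 23, ∞}.
(a,b)_7: α=4, u≡2; β=1, v≡4 (mod 7); (2|7)=+1, (4|7)=+1; sign (−1)^0·+1^1·+1^4 = +1.
(a,b)_∞: sgn(-4290)=−, sgn(2310)=+, so +1.
(a,b)_11: α=3, u≡2; β=-1, v≡4 (mod 11); (2|11)=-1, (4|11)=+1; sign (−1)^1·-1^-1·+1^3 = +1.
(a,b)_3: α=-11, u≡1; β=-3, v≡2 (mod 3); (1|3)=+1, (2|3)=-1; sign (−1)^1·+1^-3·-1^-11 = +1.
(a,b)_5: α=1, u≡3; β=1, v≡2 (mod 5); (3|5)=-1, (2|5)=-1; sign (−1)^0·-1^1·-1^1 = +1.
(a,b)_13: α=9, u≡11; β=4, v≡3 (mod 13); (11|13)=-1, (3|13)=+1; sign (−1)^0·-1^4·+1^9 = +1.
(a,b)_2: α=23, β=11; u≡7, v≡3 (mod 8); ε(u)ε(v)=1·1, αω(v)=23·1, βω(u)=11·0; sum ≡ 0  ⇒  +1.
(a,b)_23: α=-4, u≡5; β=-2, v≡7 (mod 23); (5|23)=-1, (7|23)=-1; sign (−1)^0·-1^-2·-1^-4 = +1.
Every local symbol is +1, so the conic -4290·x² + 2310·y² = z² has ℚ_v-points for all v and hence a ℚ-point; (a, b / ℚ) ≅ M_2(ℚ).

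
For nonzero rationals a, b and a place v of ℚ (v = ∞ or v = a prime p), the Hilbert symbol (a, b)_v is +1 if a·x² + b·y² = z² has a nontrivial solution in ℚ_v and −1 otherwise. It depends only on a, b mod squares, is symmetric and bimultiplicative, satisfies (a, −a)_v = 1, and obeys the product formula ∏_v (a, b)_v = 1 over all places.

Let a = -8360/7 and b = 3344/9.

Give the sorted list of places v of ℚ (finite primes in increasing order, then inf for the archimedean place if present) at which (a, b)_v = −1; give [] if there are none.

[7, 19]

Mod squares: a ≡ -14630, b ≡ 209. Check v ∈ {∞, 2, 3, 5, 7, 11, 19}.
v=2: v_2(a)=3, v_2(b)=4; units ≡ 5, 1 (mod 8); ε·ε+αω+βω = 0·0+3·0+4·1 ≡ 0  ⇒  (a,b)_2 = +1.
v=19: a=19^1·(≡5), b=19^1·(≡9) mod 19; (5|19)=+1, (9|19)=+1; (−1)^{1·1·9}·(+1)^1·(+1)^1 = -1.
v=∞: -14630 < 0 and 209 > 0  ⇒  (a,b)_∞ = +1.
v=7: a=7^-1·(≡5), b=7^0·(≡6) mod 7; (5|7)=-1, (6|7)=-1; (−1)^{-1·0·3}·(-1)^0·(-1)^-1 = -1.
v=3: a=3^0·(≡1), b=3^-2·(≡2) mod 3; (1|3)=+1, (2|3)=-1; (−1)^{0·-2·1}·(+1)^-2·(-1)^0 = +1.
v=11: a=11^1·(≡3), b=11^1·(≡2) mod 11; (3|11)=+1, (2|11)=-1; (−1)^{1·1·5}·(+1)^1·(-1)^1 = +1.
v=5: a=5^1·(≡4), b=5^0·(≡1) mod 5; (4|5)=+1, (1|5)=+1; (−1)^{1·0·2}·(+1)^0·(+1)^1 = +1.
Ram(-14630, 209) = {7, 19}; no ℚ_7-point on the conic.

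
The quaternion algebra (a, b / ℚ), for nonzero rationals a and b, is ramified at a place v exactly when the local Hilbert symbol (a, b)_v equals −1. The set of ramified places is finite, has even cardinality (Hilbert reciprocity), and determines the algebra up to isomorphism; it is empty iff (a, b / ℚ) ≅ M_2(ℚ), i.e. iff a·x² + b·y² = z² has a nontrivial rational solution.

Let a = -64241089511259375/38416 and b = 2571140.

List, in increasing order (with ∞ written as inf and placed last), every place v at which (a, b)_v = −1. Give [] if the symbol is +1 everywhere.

(a, b) ≡ (-4032015, 642785) mod (ℚ^×)²; places V = {2, 3, 5, 7, 11, 13, 17, 23, 29, 31, ∞}.
(a,b)_∞: sgn(-4032015)=−, sgn(642785)=+, so +1.
(a,b)_29: α=1, u≡28; β=1, v≡7 (mod 29); (28|29)=+1, (7|29)=+1; sign (−1)^0·+1^1·+1^1 = +1.
(a,b)_11: α=2, u≡2; β=1, v≡1 (mod 11); (2|11)=-1, (1|11)=+1; sign (−1)^0·-1^1·+1^2 = -1.
(a,b)_23: α=1, u≡4; β=0, v≡16 (mod 23); (4|23)=+1, (16|23)=+1; sign (−1)^0·+1^0·+1^1 = +1.
(a,b)_3: α=7, u≡1; β=0, v≡2 (mod 3); (1|3)=+1, (2|3)=-1; sign (−1)^0·+1^0·-1^7 = -1.
(a,b)_13: α=1, u≡1; β=1, v≡11 (mod 13); (1|13)=+1, (11|13)=-1; sign (−1)^0·+1^1·-1^1 = -1.
(a,b)_31: α=1, u≡15; β=1, v≡15 (mod 31); (15|31)=-1, (15|31)=-1; sign (−1)^1·-1^1·-1^1 = -1.
(a,b)_2: α=-4, β=2; u≡1, v≡1 (mod 8); ε(u)ε(v)=0·0, αω(v)=-4·0, βω(u)=2·0; sum ≡ 0  ⇒  +1.
(a,b)_5: α=5, u≡2; β=1, v≡3 (mod 5); (2|5)=-1, (3|5)=-1; sign (−1)^0·-1^1·-1^5 = +1.
(a,b)_17: α=2, u≡7; β=0, v≡9 (mod 17); (7|17)=-1, (9|17)=+1; sign (−1)^0·-1^0·+1^2 = +1.
(a,b)_7: α=-4, u≡3; β=0, v≡5 (mod 7); (3|7)=-1, (5|7)=-1; sign (−1)^0·-1^0·-1^-4 = +1.
Ram(-4032015, 642785) = {3, 11, 13, 31}; no ℚ_3-point on the conic.

[3, 11, 13, 31]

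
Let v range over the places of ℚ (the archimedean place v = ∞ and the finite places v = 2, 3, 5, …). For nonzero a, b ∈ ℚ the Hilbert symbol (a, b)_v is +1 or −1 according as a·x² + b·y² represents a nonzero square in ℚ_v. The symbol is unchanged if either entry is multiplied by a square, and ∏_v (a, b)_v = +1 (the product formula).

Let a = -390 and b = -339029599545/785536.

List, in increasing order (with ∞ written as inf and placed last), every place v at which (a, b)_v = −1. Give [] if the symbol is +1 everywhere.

[2, 5, 13, inf]

Mod squares: a ≡ -390, b ≡ -3570. Check v ∈ {∞, 2, 3, 5, 7, 13, 17, 19, 31, 47}.
v=17: a=17^0·(≡1), b=17^-1·(≡6) mod 17; (1|17)=+1, (6|17)=-1; (−1)^{0·-1·8}·(+1)^-1·(-1)^0 = +1.
v=31: a=31^0·(≡13), b=31^2·(≡17) mod 31; (13|31)=-1, (17|31)=-1; (−1)^{0·2·15}·(-1)^2·(-1)^0 = +1.
v=13: a=13^1·(≡9), b=13^2·(≡11) mod 13; (9|13)=+1, (11|13)=-1; (−1)^{1·2·6}·(+1)^2·(-1)^1 = -1.
v=∞: -390 < 0 and -3570 < 0  ⇒  (a,b)_∞ = -1.
v=7: a=7^0·(≡2), b=7^1·(≡4) mod 7; (2|7)=+1, (4|7)=+1; (−1)^{0·1·3}·(+1)^1·(+1)^0 = +1.
v=3: a=3^1·(≡2), b=3^3·(≡1) mod 3; (2|3)=-1, (1|3)=+1; (−1)^{1·3·1}·(-1)^3·(+1)^1 = +1.
v=19: a=19^0·(≡9), b=19^-2·(≡2) mod 19; (9|19)=+1, (2|19)=-1; (−1)^{0·-2·9}·(+1)^-2·(-1)^0 = +1.
v=5: a=5^1·(≡2), b=5^1·(≡1) mod 5; (2|5)=-1, (1|5)=+1; (−1)^{1·1·2}·(-1)^1·(+1)^1 = -1.
v=47: a=47^0·(≡33), b=47^2·(≡14) mod 47; (33|47)=-1, (14|47)=+1; (−1)^{0·2·23}·(-1)^2·(+1)^0 = +1.
v=2: v_2(a)=1, v_2(b)=-7; units ≡ 5, 7 (mod 8); ε·ε+αω+βω = 0·1+1·0+-7·1 ≡ 1  ⇒  (a,b)_2 = -1.
|Ram(-390, -3570)| = 4, even; anisotropic at {2, 5, 13, ∞}.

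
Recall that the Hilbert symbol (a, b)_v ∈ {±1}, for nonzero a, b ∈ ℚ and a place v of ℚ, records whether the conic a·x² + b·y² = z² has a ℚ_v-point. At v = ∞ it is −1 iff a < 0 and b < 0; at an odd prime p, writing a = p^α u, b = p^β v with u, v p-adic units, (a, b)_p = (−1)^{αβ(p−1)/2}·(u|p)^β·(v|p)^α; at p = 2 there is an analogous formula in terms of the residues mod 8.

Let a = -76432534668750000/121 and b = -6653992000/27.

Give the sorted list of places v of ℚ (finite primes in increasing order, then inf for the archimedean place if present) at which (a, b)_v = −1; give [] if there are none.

Mod squares: a ≡ -86043, b ≡ -14835. Check v ∈ {∞, 2, 3, 5, 11, 13, 23, 29, 43}.
v=11: a=11^-2·(≡7), b=11^0·(≡3) mod 11; (7|11)=-1, (3|11)=+1; (−1)^{-2·0·5}·(-1)^0·(+1)^-2 = +1.
v=2: v_2(a)=4, v_2(b)=6; units ≡ 5, 5 (mod 8); ε·ε+αω+βω = 0·0+4·1+6·1 ≡ 0  ⇒  (a,b)_2 = +1.
v=29: a=29^3·(≡5), b=29^2·(≡23) mod 29; (5|29)=+1, (23|29)=+1; (−1)^{3·2·14}·(+1)^2·(+1)^3 = +1.
v=23: a=23^1·(≡2), b=23^1·(≡7) mod 23; (2|23)=+1, (7|23)=-1; (−1)^{1·1·11}·(+1)^1·(-1)^1 = +1.
v=43: a=43^1·(≡30), b=43^1·(≡26) mod 43; (30|43)=-1, (26|43)=-1; (−1)^{1·1·21}·(-1)^1·(-1)^1 = -1.
v=3: a=3^1·(≡2), b=3^-3·(≡2) mod 3; (2|3)=-1, (2|3)=-1; (−1)^{1·-3·1}·(-1)^-3·(-1)^1 = -1.
v=5: a=5^8·(≡3), b=5^3·(≡2) mod 5; (3|5)=-1, (2|5)=-1; (−1)^{8·3·2}·(-1)^3·(-1)^8 = -1.
v=∞: -86043 < 0 and -14835 < 0  ⇒  (a,b)_∞ = -1.
v=13: a=13^2·(≡1), b=13^0·(≡7) mod 13; (1|13)=+1, (7|13)=-1; (−1)^{2·0·6}·(+1)^0·(-1)^2 = +1.
Ram(-86043, -14835) = {3, 5, 43, ∞}; no ℚ_3-point on the conic.

[3, 5, 43, inf]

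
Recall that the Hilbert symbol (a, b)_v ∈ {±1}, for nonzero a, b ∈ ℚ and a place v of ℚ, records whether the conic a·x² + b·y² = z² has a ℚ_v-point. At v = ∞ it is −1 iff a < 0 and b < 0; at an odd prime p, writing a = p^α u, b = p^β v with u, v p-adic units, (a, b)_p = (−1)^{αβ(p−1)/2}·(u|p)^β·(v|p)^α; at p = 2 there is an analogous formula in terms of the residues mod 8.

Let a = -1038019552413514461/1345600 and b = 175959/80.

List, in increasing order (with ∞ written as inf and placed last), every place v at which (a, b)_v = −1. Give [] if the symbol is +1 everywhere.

Mod squares: a ≡ -8029, b ≡ 1995. Check v ∈ {∞, 2, 3, 5, 7, 19, 23, 29, 31, 37, 59}.
v=59: a=59^2·(≡31), b=59^0·(≡1) mod 59; (31|59)=-1, (1|59)=+1; (−1)^{2·0·29}·(-1)^0·(+1)^2 = +1.
v=29: a=29^-2·(≡5), b=29^0·(≡6) mod 29; (5|29)=+1, (6|29)=+1; (−1)^{-2·0·14}·(+1)^0·(+1)^-2 = +1.
v=3: a=3^4·(≡2), b=3^3·(≡2) mod 3; (2|3)=-1, (2|3)=-1; (−1)^{4·3·1}·(-1)^3·(-1)^4 = -1.
v=2: v_2(a)=-6, v_2(b)=-4; units ≡ 3, 3 (mod 8); ε·ε+αω+βω = 1·1+-6·1+-4·1 ≡ 1  ⇒  (a,b)_2 = -1.
v=∞: -8029 < 0 and 1995 > 0  ⇒  (a,b)_∞ = +1.
v=31: a=31^1·(≡28), b=31^0·(≡26) mod 31; (28|31)=+1, (26|31)=-1; (−1)^{1·0·15}·(+1)^0·(-1)^1 = -1.
v=37: a=37^1·(≡19), b=37^0·(≡4) mod 37; (19|37)=-1, (4|37)=+1; (−1)^{1·0·18}·(-1)^0·(+1)^1 = +1.
v=23: a=23^2·(≡17), b=23^0·(≡5) mod 23; (17|23)=-1, (5|23)=-1; (−1)^{2·0·11}·(-1)^0·(-1)^2 = +1.
v=7: a=7^5·(≡4), b=7^3·(≡3) mod 7; (4|7)=+1, (3|7)=-1; (−1)^{5·3·3}·(+1)^3·(-1)^5 = +1.
v=5: a=5^-2·(≡1), b=5^-1·(≡4) mod 5; (1|5)=+1, (4|5)=+1; (−1)^{-2·-1·2}·(+1)^-1·(+1)^-2 = +1.
v=19: a=19^2·(≡3), b=19^1·(≡2) mod 19; (3|19)=-1, (2|19)=-1; (−1)^{2·1·9}·(-1)^1·(-1)^2 = -1.
(-8029, 1995 / ℚ) ramifies at {2, 3, 19, 31}: a division algebra.

[2, 3, 19, 31]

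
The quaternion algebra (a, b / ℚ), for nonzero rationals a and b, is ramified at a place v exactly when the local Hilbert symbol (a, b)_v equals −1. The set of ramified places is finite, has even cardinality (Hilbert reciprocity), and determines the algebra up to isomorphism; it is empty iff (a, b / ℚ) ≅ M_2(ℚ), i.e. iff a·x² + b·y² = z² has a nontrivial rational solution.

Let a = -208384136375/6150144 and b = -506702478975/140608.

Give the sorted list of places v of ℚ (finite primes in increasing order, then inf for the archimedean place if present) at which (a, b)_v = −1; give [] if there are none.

[2, 3, 5, 7, 11, 13, 19, inf]

Mod squares: a ≡ -570570, b ≡ -3003. Check v ∈ {∞, 2, 3, 5, 7, 11, 13, 17, 19, 29}.
v=5: a=5^3·(≡1), b=5^2·(≡2) mod 5; (1|5)=+1, (2|5)=-1; (−1)^{3·2·2}·(+1)^2·(-1)^3 = -1.
v=19: a=19^3·(≡17), b=19^2·(≡12) mod 19; (17|19)=+1, (12|19)=-1; (−1)^{3·2·9}·(+1)^2·(-1)^3 = -1.
v=3: a=3^-1·(≡1), b=3^1·(≡1) mod 3; (1|3)=+1, (1|3)=+1; (−1)^{-1·1·1}·(+1)^1·(+1)^-1 = -1.
v=11: a=11^-1·(≡2), b=11^1·(≡7) mod 11; (2|11)=-1, (7|11)=-1; (−1)^{-1·1·5}·(-1)^1·(-1)^-1 = -1.
v=7: a=7^-1·(≡5), b=7^1·(≡6) mod 7; (5|7)=-1, (6|7)=-1; (−1)^{-1·1·3}·(-1)^1·(-1)^-1 = -1.
v=∞: -570570 < 0 and -3003 < 0  ⇒  (a,b)_∞ = -1.
v=2: v_2(a)=-11, v_2(b)=-6; units ≡ 3, 5 (mod 8); ε·ε+αω+βω = 1·0+-11·1+-6·1 ≡ 1  ⇒  (a,b)_2 = -1.
v=29: a=29^2·(≡5), b=29^2·(≡25) mod 29; (5|29)=+1, (25|29)=+1; (−1)^{2·2·14}·(+1)^2·(+1)^2 = +1.
v=17: a=17^2·(≡8), b=17^2·(≡7) mod 17; (8|17)=+1, (7|17)=-1; (−1)^{2·2·8}·(+1)^2·(-1)^2 = +1.
v=13: a=13^-1·(≡8), b=13^-3·(≡4) mod 13; (8|13)=-1, (4|13)=+1; (−1)^{-1·-3·6}·(-1)^-3·(+1)^-1 = -1.
|Ram(-570570, -3003)| = 8, even; anisotropic at {2, 3, 5, 7, 11, 13, 19, ∞}.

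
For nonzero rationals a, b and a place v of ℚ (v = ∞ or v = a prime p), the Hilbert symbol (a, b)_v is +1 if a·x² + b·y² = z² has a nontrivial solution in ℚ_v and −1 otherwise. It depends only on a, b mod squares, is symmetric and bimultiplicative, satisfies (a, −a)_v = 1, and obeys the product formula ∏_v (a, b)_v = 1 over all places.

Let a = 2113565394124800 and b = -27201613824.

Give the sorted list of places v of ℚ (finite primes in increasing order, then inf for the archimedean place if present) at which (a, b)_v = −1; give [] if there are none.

Mod squares: a ≡ 8547, b ≡ -11. Check v ∈ {∞, 2, 3, 5, 7, 11, 37}.
v=5: a=5^2·(≡2), b=5^0·(≡1) mod 5; (2|5)=-1, (1|5)=+1; (−1)^{2·0·2}·(-1)^0·(+1)^2 = +1.
v=∞: 8547 > 0 and -11 < 0  ⇒  (a,b)_∞ = +1.
v=3: a=3^3·(≡2), b=3^2·(≡1) mod 3; (2|3)=-1, (1|3)=+1; (−1)^{3·2·1}·(-1)^2·(+1)^3 = +1.
v=37: a=37^3·(≡26), b=37^2·(≡7) mod 37; (26|37)=+1, (7|37)=+1; (−1)^{3·2·18}·(+1)^2·(+1)^3 = +1.
v=2: v_2(a)=14, v_2(b)=12; units ≡ 3, 5 (mod 8); ε·ε+αω+βω = 1·0+14·1+12·1 ≡ 0  ⇒  (a,b)_2 = +1.
v=11: a=11^1·(≡8), b=11^1·(≡2) mod 11; (8|11)=-1, (2|11)=-1; (−1)^{1·1·5}·(-1)^1·(-1)^1 = -1.
v=7: a=7^3·(≡6), b=7^2·(≡3) mod 7; (6|7)=-1, (3|7)=-1; (−1)^{3·2·3}·(-1)^2·(-1)^3 = -1.
(8547, -11 / ℚ) ramifies at {7, 11}: a division algebra.

[7, 11]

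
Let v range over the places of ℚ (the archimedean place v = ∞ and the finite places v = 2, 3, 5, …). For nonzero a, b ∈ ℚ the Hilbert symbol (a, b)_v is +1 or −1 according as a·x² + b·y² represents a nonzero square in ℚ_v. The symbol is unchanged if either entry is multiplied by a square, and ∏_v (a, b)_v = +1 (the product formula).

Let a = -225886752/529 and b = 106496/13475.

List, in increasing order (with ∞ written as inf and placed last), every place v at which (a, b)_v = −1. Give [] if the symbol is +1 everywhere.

[2, 7, 11, 17]

Mod squares: a ≡ -9282, b ≡ 286. Check v ∈ {∞, 2, 3, 5, 7, 11, 13, 17, 23}.
v=∞: -9282 < 0 and 286 > 0  ⇒  (a,b)_∞ = +1.
v=13: a=13^3·(≡3), b=13^1·(≡4) mod 13; (3|13)=+1, (4|13)=+1; (−1)^{3·1·6}·(+1)^1·(+1)^3 = +1.
v=2: v_2(a)=5, v_2(b)=13; units ≡ 7, 7 (mod 8); ε·ε+αω+βω = 1·1+5·0+13·0 ≡ 1  ⇒  (a,b)_2 = -1.
v=5: a=5^0·(≡2), b=5^-2·(≡4) mod 5; (2|5)=-1, (4|5)=+1; (−1)^{0·-2·2}·(-1)^-2·(+1)^0 = +1.
v=7: a=7^1·(≡4), b=7^-2·(≡6) mod 7; (4|7)=+1, (6|7)=-1; (−1)^{1·-2·3}·(+1)^-2·(-1)^1 = -1.
v=11: a=11^0·(≡8), b=11^-1·(≡4) mod 11; (8|11)=-1, (4|11)=+1; (−1)^{0·-1·5}·(-1)^-1·(+1)^0 = -1.
v=23: a=23^-2·(≡20), b=23^0·(≡21) mod 23; (20|23)=-1, (21|23)=-1; (−1)^{-2·0·11}·(-1)^0·(-1)^-2 = +1.
v=3: a=3^3·(≡2), b=3^0·(≡1) mod 3; (2|3)=-1, (1|3)=+1; (−1)^{3·0·1}·(-1)^0·(+1)^3 = +1.
v=17: a=17^1·(≡8), b=17^0·(≡10) mod 17; (8|17)=+1, (10|17)=-1; (−1)^{1·0·8}·(+1)^0·(-1)^1 = -1.
Ram(-9282, 286) = {2, 7, 11, 17}; no ℚ_2-point on the conic.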